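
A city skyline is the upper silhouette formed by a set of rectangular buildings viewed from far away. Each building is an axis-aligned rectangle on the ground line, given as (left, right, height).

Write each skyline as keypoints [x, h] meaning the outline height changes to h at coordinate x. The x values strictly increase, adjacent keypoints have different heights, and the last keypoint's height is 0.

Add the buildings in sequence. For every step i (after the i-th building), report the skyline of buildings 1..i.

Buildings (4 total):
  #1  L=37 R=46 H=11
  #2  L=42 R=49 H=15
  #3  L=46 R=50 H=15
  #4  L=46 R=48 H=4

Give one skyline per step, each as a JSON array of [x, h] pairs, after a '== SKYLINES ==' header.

== SKYLINES ==
[[37,11],[46,0]]
[[37,11],[42,15],[49,0]]
[[37,11],[42,15],[50,0]]
[[37,11],[42,15],[50,0]]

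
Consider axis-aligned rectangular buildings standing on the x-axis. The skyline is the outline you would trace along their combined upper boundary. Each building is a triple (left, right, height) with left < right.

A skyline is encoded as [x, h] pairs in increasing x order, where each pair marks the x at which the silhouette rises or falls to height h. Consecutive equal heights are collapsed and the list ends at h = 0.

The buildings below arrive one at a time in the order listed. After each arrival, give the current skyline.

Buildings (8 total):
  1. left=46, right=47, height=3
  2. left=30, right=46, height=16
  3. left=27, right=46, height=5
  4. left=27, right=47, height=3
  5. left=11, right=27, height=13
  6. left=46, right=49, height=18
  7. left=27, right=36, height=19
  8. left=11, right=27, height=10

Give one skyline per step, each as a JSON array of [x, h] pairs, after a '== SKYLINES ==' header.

== SKYLINES ==
[[46,3],[47,0]]
[[30,16],[46,3],[47,0]]
[[27,5],[30,16],[46,3],[47,0]]
[[27,5],[30,16],[46,3],[47,0]]
[[11,13],[27,5],[30,16],[46,3],[47,0]]
[[11,13],[27,5],[30,16],[46,18],[49,0]]
[[11,13],[27,19],[36,16],[46,18],[49,0]]
[[11,13],[27,19],[36,16],[46,18],[49,0]]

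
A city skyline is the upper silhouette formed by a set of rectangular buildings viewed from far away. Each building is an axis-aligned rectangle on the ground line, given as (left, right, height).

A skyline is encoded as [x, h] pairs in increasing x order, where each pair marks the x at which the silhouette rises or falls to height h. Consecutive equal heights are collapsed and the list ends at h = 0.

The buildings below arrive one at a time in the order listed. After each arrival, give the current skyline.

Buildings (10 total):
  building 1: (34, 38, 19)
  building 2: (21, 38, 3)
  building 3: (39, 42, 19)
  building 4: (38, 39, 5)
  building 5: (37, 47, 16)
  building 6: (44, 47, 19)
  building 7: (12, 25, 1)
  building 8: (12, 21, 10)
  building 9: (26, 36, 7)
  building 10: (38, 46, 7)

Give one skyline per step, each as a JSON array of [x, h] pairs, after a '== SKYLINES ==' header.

== SKYLINES ==
[[34,19],[38,0]]
[[21,3],[34,19],[38,0]]
[[21,3],[34,19],[38,0],[39,19],[42,0]]
[[21,3],[34,19],[38,5],[39,19],[42,0]]
[[21,3],[34,19],[38,16],[39,19],[42,16],[47,0]]
[[21,3],[34,19],[38,16],[39,19],[42,16],[44,19],[47,0]]
[[12,1],[21,3],[34,19],[38,16],[39,19],[42,16],[44,19],[47,0]]
[[12,10],[21,3],[34,19],[38,16],[39,19],[42,16],[44,19],[47,0]]
[[12,10],[21,3],[26,7],[34,19],[38,16],[39,19],[42,16],[44,19],[47,0]]
[[12,10],[21,3],[26,7],[34,19],[38,16],[39,19],[42,16],[44,19],[47,0]]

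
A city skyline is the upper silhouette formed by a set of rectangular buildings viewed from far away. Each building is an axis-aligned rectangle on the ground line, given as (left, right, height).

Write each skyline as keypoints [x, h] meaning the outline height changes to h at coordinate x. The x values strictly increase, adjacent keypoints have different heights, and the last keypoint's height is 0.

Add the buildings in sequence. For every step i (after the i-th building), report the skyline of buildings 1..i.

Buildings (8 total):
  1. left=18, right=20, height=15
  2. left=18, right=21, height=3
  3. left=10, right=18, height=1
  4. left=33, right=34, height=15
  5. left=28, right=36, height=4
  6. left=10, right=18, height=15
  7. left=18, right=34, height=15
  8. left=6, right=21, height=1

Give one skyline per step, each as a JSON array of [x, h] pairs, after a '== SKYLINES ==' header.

== SKYLINES ==
[[18,15],[20,0]]
[[18,15],[20,3],[21,0]]
[[10,1],[18,15],[20,3],[21,0]]
[[10,1],[18,15],[20,3],[21,0],[33,15],[34,0]]
[[10,1],[18,15],[20,3],[21,0],[28,4],[33,15],[34,4],[36,0]]
[[10,15],[20,3],[21,0],[28,4],[33,15],[34,4],[36,0]]
[[10,15],[34,4],[36,0]]
[[6,1],[10,15],[34,4],[36,0]]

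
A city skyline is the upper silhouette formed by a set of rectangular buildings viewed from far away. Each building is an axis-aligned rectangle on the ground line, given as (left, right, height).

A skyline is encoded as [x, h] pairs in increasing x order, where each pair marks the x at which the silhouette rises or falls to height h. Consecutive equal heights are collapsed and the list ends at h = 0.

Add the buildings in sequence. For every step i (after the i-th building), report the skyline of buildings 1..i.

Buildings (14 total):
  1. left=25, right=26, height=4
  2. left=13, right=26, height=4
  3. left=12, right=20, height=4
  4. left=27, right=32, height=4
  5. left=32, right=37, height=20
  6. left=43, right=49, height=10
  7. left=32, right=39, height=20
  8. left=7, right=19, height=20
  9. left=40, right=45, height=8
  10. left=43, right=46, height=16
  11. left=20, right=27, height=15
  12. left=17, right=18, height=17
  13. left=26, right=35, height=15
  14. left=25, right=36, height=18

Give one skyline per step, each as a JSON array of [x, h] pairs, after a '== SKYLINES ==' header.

== SKYLINES ==
[[25,4],[26,0]]
[[13,4],[26,0]]
[[12,4],[26,0]]
[[12,4],[26,0],[27,4],[32,0]]
[[12,4],[26,0],[27,4],[32,20],[37,0]]
[[12,4],[26,0],[27,4],[32,20],[37,0],[43,10],[49,0]]
[[12,4],[26,0],[27,4],[32,20],[39,0],[43,10],[49,0]]
[[7,20],[19,4],[26,0],[27,4],[32,20],[39,0],[43,10],[49,0]]
[[7,20],[19,4],[26,0],[27,4],[32,20],[39,0],[40,8],[43,10],[49,0]]
[[7,20],[19,4],[26,0],[27,4],[32,20],[39,0],[40,8],[43,16],[46,10],[49,0]]
[[7,20],[19,4],[20,15],[27,4],[32,20],[39,0],[40,8],[43,16],[46,10],[49,0]]
[[7,20],[19,4],[20,15],[27,4],[32,20],[39,0],[40,8],[43,16],[46,10],[49,0]]
[[7,20],[19,4],[20,15],[32,20],[39,0],[40,8],[43,16],[46,10],[49,0]]
[[7,20],[19,4],[20,15],[25,18],[32,20],[39,0],[40,8],[43,16],[46,10],[49,0]]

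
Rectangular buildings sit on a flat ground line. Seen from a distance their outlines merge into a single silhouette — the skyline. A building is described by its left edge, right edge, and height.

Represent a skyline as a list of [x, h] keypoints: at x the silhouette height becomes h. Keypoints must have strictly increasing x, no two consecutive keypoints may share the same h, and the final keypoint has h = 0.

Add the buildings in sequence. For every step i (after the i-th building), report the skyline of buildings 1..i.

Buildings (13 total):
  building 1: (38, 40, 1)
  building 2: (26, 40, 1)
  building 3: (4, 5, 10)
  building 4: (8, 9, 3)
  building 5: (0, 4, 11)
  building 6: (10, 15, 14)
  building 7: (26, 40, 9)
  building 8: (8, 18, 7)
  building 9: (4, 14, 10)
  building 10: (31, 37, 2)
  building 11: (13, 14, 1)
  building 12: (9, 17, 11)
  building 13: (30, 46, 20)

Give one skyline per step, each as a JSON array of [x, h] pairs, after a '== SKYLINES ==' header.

== SKYLINES ==
[[38,1],[40,0]]
[[26,1],[40,0]]
[[4,10],[5,0],[26,1],[40,0]]
[[4,10],[5,0],[8,3],[9,0],[26,1],[40,0]]
[[0,11],[4,10],[5,0],[8,3],[9,0],[26,1],[40,0]]
[[0,11],[4,10],[5,0],[8,3],[9,0],[10,14],[15,0],[26,1],[40,0]]
[[0,11],[4,10],[5,0],[8,3],[9,0],[10,14],[15,0],[26,9],[40,0]]
[[0,11],[4,10],[5,0],[8,7],[10,14],[15,7],[18,0],[26,9],[40,0]]
[[0,11],[4,10],[10,14],[15,7],[18,0],[26,9],[40,0]]
[[0,11],[4,10],[10,14],[15,7],[18,0],[26,9],[40,0]]
[[0,11],[4,10],[10,14],[15,7],[18,0],[26,9],[40,0]]
[[0,11],[4,10],[9,11],[10,14],[15,11],[17,7],[18,0],[26,9],[40,0]]
[[0,11],[4,10],[9,11],[10,14],[15,11],[17,7],[18,0],[26,9],[30,20],[46,0]]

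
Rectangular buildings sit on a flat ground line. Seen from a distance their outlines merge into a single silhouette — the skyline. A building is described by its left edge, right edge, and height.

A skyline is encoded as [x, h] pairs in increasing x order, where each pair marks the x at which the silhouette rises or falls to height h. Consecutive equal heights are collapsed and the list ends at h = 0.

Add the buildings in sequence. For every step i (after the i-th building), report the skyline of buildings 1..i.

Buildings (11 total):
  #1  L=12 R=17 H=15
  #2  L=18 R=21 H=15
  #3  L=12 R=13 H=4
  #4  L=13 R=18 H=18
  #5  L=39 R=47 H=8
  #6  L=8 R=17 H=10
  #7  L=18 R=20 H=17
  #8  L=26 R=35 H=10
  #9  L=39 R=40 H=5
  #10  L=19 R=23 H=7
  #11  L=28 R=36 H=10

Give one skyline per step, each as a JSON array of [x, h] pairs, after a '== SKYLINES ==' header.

== SKYLINES ==
[[12,15],[17,0]]
[[12,15],[17,0],[18,15],[21,0]]
[[12,15],[17,0],[18,15],[21,0]]
[[12,15],[13,18],[18,15],[21,0]]
[[12,15],[13,18],[18,15],[21,0],[39,8],[47,0]]
[[8,10],[12,15],[13,18],[18,15],[21,0],[39,8],[47,0]]
[[8,10],[12,15],[13,18],[18,17],[20,15],[21,0],[39,8],[47,0]]
[[8,10],[12,15],[13,18],[18,17],[20,15],[21,0],[26,10],[35,0],[39,8],[47,0]]
[[8,10],[12,15],[13,18],[18,17],[20,15],[21,0],[26,10],[35,0],[39,8],[47,0]]
[[8,10],[12,15],[13,18],[18,17],[20,15],[21,7],[23,0],[26,10],[35,0],[39,8],[47,0]]
[[8,10],[12,15],[13,18],[18,17],[20,15],[21,7],[23,0],[26,10],[36,0],[39,8],[47,0]]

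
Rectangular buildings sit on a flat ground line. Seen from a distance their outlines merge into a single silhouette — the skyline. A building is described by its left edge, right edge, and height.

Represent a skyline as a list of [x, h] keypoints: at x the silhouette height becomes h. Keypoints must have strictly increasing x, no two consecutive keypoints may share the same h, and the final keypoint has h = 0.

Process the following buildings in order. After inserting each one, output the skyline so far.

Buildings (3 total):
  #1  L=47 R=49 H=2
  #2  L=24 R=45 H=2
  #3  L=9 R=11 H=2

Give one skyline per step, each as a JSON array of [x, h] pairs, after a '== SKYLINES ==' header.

== SKYLINES ==
[[47,2],[49,0]]
[[24,2],[45,0],[47,2],[49,0]]
[[9,2],[11,0],[24,2],[45,0],[47,2],[49,0]]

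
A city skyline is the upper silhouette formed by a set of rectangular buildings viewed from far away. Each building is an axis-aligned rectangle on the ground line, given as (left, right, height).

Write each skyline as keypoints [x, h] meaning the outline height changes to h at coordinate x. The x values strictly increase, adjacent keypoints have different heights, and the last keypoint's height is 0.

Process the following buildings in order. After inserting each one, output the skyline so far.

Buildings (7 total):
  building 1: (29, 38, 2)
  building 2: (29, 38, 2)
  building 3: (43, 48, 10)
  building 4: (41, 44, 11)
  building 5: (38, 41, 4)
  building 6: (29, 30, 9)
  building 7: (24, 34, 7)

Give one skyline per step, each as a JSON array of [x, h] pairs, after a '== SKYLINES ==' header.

== SKYLINES ==
[[29,2],[38,0]]
[[29,2],[38,0]]
[[29,2],[38,0],[43,10],[48,0]]
[[29,2],[38,0],[41,11],[44,10],[48,0]]
[[29,2],[38,4],[41,11],[44,10],[48,0]]
[[29,9],[30,2],[38,4],[41,11],[44,10],[48,0]]
[[24,7],[29,9],[30,7],[34,2],[38,4],[41,11],[44,10],[48,0]]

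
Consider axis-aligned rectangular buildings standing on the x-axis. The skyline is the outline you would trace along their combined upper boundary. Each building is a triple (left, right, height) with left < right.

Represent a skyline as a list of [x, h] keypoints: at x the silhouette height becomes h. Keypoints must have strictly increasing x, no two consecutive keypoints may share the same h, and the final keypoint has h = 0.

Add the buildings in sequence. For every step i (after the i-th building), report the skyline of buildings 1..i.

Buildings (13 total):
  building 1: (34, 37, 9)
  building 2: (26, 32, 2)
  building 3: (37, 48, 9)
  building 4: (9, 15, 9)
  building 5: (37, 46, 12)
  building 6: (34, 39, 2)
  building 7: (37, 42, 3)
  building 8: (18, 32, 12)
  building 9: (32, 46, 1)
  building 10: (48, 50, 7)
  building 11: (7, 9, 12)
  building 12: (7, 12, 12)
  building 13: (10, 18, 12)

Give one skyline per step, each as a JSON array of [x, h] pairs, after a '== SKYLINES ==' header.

== SKYLINES ==
[[34,9],[37,0]]
[[26,2],[32,0],[34,9],[37,0]]
[[26,2],[32,0],[34,9],[48,0]]
[[9,9],[15,0],[26,2],[32,0],[34,9],[48,0]]
[[9,9],[15,0],[26,2],[32,0],[34,9],[37,12],[46,9],[48,0]]
[[9,9],[15,0],[26,2],[32,0],[34,9],[37,12],[46,9],[48,0]]
[[9,9],[15,0],[26,2],[32,0],[34,9],[37,12],[46,9],[48,0]]
[[9,9],[15,0],[18,12],[32,0],[34,9],[37,12],[46,9],[48,0]]
[[9,9],[15,0],[18,12],[32,1],[34,9],[37,12],[46,9],[48,0]]
[[9,9],[15,0],[18,12],[32,1],[34,9],[37,12],[46,9],[48,7],[50,0]]
[[7,12],[9,9],[15,0],[18,12],[32,1],[34,9],[37,12],[46,9],[48,7],[50,0]]
[[7,12],[12,9],[15,0],[18,12],[32,1],[34,9],[37,12],[46,9],[48,7],[50,0]]
[[7,12],[32,1],[34,9],[37,12],[46,9],[48,7],[50,0]]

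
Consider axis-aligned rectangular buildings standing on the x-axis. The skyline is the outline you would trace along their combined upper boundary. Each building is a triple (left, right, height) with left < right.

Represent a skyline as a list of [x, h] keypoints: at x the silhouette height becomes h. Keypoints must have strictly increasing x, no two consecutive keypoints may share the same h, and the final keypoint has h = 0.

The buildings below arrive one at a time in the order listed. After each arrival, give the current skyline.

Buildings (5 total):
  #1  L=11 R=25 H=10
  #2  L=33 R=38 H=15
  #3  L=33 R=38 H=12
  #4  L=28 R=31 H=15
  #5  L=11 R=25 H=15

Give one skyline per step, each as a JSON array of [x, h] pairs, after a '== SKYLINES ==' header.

== SKYLINES ==
[[11,10],[25,0]]
[[11,10],[25,0],[33,15],[38,0]]
[[11,10],[25,0],[33,15],[38,0]]
[[11,10],[25,0],[28,15],[31,0],[33,15],[38,0]]
[[11,15],[25,0],[28,15],[31,0],[33,15],[38,0]]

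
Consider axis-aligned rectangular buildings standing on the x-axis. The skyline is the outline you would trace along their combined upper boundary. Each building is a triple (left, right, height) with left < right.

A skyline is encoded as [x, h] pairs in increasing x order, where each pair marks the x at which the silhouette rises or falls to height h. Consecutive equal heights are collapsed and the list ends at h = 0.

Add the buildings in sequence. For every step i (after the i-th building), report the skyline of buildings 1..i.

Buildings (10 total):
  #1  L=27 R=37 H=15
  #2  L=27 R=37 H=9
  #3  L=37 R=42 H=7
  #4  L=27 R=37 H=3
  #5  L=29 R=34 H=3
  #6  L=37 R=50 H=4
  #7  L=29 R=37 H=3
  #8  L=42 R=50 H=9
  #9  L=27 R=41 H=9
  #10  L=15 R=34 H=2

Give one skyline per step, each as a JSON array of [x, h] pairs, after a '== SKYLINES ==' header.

== SKYLINES ==
[[27,15],[37,0]]
[[27,15],[37,0]]
[[27,15],[37,7],[42,0]]
[[27,15],[37,7],[42,0]]
[[27,15],[37,7],[42,0]]
[[27,15],[37,7],[42,4],[50,0]]
[[27,15],[37,7],[42,4],[50,0]]
[[27,15],[37,7],[42,9],[50,0]]
[[27,15],[37,9],[41,7],[42,9],[50,0]]
[[15,2],[27,15],[37,9],[41,7],[42,9],[50,0]]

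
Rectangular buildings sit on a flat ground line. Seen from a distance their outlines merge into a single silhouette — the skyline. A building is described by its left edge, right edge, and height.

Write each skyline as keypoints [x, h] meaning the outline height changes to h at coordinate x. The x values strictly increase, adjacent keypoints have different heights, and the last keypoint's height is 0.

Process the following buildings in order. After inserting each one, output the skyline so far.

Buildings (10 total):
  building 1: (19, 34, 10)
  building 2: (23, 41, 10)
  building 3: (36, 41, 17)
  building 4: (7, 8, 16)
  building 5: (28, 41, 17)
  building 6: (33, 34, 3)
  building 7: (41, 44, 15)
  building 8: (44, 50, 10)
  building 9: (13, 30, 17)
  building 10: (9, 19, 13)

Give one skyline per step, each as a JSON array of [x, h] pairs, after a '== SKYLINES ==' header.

== SKYLINES ==
[[19,10],[34,0]]
[[19,10],[41,0]]
[[19,10],[36,17],[41,0]]
[[7,16],[8,0],[19,10],[36,17],[41,0]]
[[7,16],[8,0],[19,10],[28,17],[41,0]]
[[7,16],[8,0],[19,10],[28,17],[41,0]]
[[7,16],[8,0],[19,10],[28,17],[41,15],[44,0]]
[[7,16],[8,0],[19,10],[28,17],[41,15],[44,10],[50,0]]
[[7,16],[8,0],[13,17],[41,15],[44,10],[50,0]]
[[7,16],[8,0],[9,13],[13,17],[41,15],[44,10],[50,0]]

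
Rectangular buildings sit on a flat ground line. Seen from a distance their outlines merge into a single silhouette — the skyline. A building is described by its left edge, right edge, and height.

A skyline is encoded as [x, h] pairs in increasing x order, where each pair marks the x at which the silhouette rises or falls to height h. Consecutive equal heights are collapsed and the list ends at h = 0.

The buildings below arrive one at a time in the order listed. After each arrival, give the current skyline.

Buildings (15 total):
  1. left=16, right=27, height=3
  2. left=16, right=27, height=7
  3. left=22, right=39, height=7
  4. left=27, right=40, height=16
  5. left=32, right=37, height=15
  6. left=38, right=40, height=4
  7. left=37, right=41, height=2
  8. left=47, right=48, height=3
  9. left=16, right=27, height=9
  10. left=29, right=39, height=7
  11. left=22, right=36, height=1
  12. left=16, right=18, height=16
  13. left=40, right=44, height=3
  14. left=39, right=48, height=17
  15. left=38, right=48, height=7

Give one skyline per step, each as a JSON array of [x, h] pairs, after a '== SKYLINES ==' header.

== SKYLINES ==
[[16,3],[27,0]]
[[16,7],[27,0]]
[[16,7],[39,0]]
[[16,7],[27,16],[40,0]]
[[16,7],[27,16],[40,0]]
[[16,7],[27,16],[40,0]]
[[16,7],[27,16],[40,2],[41,0]]
[[16,7],[27,16],[40,2],[41,0],[47,3],[48,0]]
[[16,9],[27,16],[40,2],[41,0],[47,3],[48,0]]
[[16,9],[27,16],[40,2],[41,0],[47,3],[48,0]]
[[16,9],[27,16],[40,2],[41,0],[47,3],[48,0]]
[[16,16],[18,9],[27,16],[40,2],[41,0],[47,3],[48,0]]
[[16,16],[18,9],[27,16],[40,3],[44,0],[47,3],[48,0]]
[[16,16],[18,9],[27,16],[39,17],[48,0]]
[[16,16],[18,9],[27,16],[39,17],[48,0]]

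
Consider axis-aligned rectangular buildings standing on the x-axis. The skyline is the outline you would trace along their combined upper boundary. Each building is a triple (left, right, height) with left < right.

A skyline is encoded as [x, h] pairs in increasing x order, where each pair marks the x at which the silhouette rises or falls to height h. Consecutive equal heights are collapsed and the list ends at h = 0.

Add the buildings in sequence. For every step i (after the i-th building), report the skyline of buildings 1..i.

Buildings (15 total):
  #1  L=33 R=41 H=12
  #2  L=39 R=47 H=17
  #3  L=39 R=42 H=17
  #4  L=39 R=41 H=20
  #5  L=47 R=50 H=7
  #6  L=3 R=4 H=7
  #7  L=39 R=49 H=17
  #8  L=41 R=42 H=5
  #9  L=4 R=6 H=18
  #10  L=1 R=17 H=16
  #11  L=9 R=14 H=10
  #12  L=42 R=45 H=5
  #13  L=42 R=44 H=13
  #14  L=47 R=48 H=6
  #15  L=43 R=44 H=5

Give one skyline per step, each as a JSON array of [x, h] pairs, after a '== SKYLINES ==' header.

== SKYLINES ==
[[33,12],[41,0]]
[[33,12],[39,17],[47,0]]
[[33,12],[39,17],[47,0]]
[[33,12],[39,20],[41,17],[47,0]]
[[33,12],[39,20],[41,17],[47,7],[50,0]]
[[3,7],[4,0],[33,12],[39,20],[41,17],[47,7],[50,0]]
[[3,7],[4,0],[33,12],[39,20],[41,17],[49,7],[50,0]]
[[3,7],[4,0],[33,12],[39,20],[41,17],[49,7],[50,0]]
[[3,7],[4,18],[6,0],[33,12],[39,20],[41,17],[49,7],[50,0]]
[[1,16],[4,18],[6,16],[17,0],[33,12],[39,20],[41,17],[49,7],[50,0]]
[[1,16],[4,18],[6,16],[17,0],[33,12],[39,20],[41,17],[49,7],[50,0]]
[[1,16],[4,18],[6,16],[17,0],[33,12],[39,20],[41,17],[49,7],[50,0]]
[[1,16],[4,18],[6,16],[17,0],[33,12],[39,20],[41,17],[49,7],[50,0]]
[[1,16],[4,18],[6,16],[17,0],[33,12],[39,20],[41,17],[49,7],[50,0]]
[[1,16],[4,18],[6,16],[17,0],[33,12],[39,20],[41,17],[49,7],[50,0]]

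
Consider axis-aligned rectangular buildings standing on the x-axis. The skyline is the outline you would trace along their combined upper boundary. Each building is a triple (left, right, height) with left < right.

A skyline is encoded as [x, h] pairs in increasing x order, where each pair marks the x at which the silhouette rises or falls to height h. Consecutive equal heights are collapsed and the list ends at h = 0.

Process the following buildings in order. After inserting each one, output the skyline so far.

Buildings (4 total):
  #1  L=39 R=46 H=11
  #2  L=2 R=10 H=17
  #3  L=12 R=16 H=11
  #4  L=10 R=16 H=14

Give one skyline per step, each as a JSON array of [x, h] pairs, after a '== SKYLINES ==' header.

== SKYLINES ==
[[39,11],[46,0]]
[[2,17],[10,0],[39,11],[46,0]]
[[2,17],[10,0],[12,11],[16,0],[39,11],[46,0]]
[[2,17],[10,14],[16,0],[39,11],[46,0]]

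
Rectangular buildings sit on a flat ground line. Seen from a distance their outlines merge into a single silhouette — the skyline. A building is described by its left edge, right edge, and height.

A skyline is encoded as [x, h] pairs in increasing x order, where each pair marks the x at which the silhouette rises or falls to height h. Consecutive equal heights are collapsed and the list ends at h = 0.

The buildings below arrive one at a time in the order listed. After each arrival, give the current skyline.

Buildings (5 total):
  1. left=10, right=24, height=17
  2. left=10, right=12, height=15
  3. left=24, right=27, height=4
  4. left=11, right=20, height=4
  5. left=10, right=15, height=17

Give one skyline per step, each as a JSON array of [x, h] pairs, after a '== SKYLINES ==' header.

== SKYLINES ==
[[10,17],[24,0]]
[[10,17],[24,0]]
[[10,17],[24,4],[27,0]]
[[10,17],[24,4],[27,0]]
[[10,17],[24,4],[27,0]]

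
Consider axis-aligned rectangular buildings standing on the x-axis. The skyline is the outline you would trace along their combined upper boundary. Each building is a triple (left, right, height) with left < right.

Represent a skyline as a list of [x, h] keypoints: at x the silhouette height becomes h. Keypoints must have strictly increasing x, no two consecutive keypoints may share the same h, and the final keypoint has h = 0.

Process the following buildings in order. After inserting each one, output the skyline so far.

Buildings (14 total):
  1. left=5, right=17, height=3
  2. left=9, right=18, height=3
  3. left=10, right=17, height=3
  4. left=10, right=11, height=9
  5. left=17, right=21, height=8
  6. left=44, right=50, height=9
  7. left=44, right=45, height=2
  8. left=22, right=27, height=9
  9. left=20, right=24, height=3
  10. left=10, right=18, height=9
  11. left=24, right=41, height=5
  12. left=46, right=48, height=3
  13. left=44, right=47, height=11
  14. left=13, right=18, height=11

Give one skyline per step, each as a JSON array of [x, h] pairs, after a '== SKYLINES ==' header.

== SKYLINES ==
[[5,3],[17,0]]
[[5,3],[18,0]]
[[5,3],[18,0]]
[[5,3],[10,9],[11,3],[18,0]]
[[5,3],[10,9],[11,3],[17,8],[21,0]]
[[5,3],[10,9],[11,3],[17,8],[21,0],[44,9],[50,0]]
[[5,3],[10,9],[11,3],[17,8],[21,0],[44,9],[50,0]]
[[5,3],[10,9],[11,3],[17,8],[21,0],[22,9],[27,0],[44,9],[50,0]]
[[5,3],[10,9],[11,3],[17,8],[21,3],[22,9],[27,0],[44,9],[50,0]]
[[5,3],[10,9],[18,8],[21,3],[22,9],[27,0],[44,9],[50,0]]
[[5,3],[10,9],[18,8],[21,3],[22,9],[27,5],[41,0],[44,9],[50,0]]
[[5,3],[10,9],[18,8],[21,3],[22,9],[27,5],[41,0],[44,9],[50,0]]
[[5,3],[10,9],[18,8],[21,3],[22,9],[27,5],[41,0],[44,11],[47,9],[50,0]]
[[5,3],[10,9],[13,11],[18,8],[21,3],[22,9],[27,5],[41,0],[44,11],[47,9],[50,0]]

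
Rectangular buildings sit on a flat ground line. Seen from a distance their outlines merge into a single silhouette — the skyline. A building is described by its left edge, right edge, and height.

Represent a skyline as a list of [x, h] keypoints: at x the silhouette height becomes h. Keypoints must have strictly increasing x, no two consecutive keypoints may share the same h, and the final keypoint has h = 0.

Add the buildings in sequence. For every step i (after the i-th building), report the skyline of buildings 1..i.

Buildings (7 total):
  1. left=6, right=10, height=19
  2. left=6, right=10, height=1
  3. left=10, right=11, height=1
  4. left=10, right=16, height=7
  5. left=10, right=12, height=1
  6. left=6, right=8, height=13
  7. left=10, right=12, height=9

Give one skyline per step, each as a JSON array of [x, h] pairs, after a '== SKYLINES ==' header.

== SKYLINES ==
[[6,19],[10,0]]
[[6,19],[10,0]]
[[6,19],[10,1],[11,0]]
[[6,19],[10,7],[16,0]]
[[6,19],[10,7],[16,0]]
[[6,19],[10,7],[16,0]]
[[6,19],[10,9],[12,7],[16,0]]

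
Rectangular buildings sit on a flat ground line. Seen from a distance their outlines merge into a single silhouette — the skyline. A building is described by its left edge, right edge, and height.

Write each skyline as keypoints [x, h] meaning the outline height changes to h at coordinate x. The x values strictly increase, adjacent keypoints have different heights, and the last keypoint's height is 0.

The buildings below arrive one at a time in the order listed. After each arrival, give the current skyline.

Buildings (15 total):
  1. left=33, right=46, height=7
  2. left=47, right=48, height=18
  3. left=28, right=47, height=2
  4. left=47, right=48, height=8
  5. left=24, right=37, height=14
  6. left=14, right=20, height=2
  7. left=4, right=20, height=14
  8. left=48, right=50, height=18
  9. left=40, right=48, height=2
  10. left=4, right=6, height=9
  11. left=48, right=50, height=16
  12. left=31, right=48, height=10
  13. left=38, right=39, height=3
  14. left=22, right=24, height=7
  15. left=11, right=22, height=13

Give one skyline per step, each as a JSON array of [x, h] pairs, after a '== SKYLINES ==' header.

== SKYLINES ==
[[33,7],[46,0]]
[[33,7],[46,0],[47,18],[48,0]]
[[28,2],[33,7],[46,2],[47,18],[48,0]]
[[28,2],[33,7],[46,2],[47,18],[48,0]]
[[24,14],[37,7],[46,2],[47,18],[48,0]]
[[14,2],[20,0],[24,14],[37,7],[46,2],[47,18],[48,0]]
[[4,14],[20,0],[24,14],[37,7],[46,2],[47,18],[48,0]]
[[4,14],[20,0],[24,14],[37,7],[46,2],[47,18],[50,0]]
[[4,14],[20,0],[24,14],[37,7],[46,2],[47,18],[50,0]]
[[4,14],[20,0],[24,14],[37,7],[46,2],[47,18],[50,0]]
[[4,14],[20,0],[24,14],[37,7],[46,2],[47,18],[50,0]]
[[4,14],[20,0],[24,14],[37,10],[47,18],[50,0]]
[[4,14],[20,0],[24,14],[37,10],[47,18],[50,0]]
[[4,14],[20,0],[22,7],[24,14],[37,10],[47,18],[50,0]]
[[4,14],[20,13],[22,7],[24,14],[37,10],[47,18],[50,0]]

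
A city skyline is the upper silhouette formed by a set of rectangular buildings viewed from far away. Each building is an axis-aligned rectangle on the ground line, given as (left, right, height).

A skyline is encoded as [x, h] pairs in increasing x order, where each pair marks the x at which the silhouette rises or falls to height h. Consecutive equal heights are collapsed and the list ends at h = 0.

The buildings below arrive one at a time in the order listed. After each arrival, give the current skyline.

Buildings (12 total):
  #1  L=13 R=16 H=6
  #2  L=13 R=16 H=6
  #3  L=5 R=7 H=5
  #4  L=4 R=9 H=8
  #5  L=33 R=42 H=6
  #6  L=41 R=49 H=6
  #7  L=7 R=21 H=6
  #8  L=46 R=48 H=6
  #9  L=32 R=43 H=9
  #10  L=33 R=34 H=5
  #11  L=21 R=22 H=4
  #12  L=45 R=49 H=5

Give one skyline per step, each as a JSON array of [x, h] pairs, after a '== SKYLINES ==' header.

== SKYLINES ==
[[13,6],[16,0]]
[[13,6],[16,0]]
[[5,5],[7,0],[13,6],[16,0]]
[[4,8],[9,0],[13,6],[16,0]]
[[4,8],[9,0],[13,6],[16,0],[33,6],[42,0]]
[[4,8],[9,0],[13,6],[16,0],[33,6],[49,0]]
[[4,8],[9,6],[21,0],[33,6],[49,0]]
[[4,8],[9,6],[21,0],[33,6],[49,0]]
[[4,8],[9,6],[21,0],[32,9],[43,6],[49,0]]
[[4,8],[9,6],[21,0],[32,9],[43,6],[49,0]]
[[4,8],[9,6],[21,4],[22,0],[32,9],[43,6],[49,0]]
[[4,8],[9,6],[21,4],[22,0],[32,9],[43,6],[49,0]]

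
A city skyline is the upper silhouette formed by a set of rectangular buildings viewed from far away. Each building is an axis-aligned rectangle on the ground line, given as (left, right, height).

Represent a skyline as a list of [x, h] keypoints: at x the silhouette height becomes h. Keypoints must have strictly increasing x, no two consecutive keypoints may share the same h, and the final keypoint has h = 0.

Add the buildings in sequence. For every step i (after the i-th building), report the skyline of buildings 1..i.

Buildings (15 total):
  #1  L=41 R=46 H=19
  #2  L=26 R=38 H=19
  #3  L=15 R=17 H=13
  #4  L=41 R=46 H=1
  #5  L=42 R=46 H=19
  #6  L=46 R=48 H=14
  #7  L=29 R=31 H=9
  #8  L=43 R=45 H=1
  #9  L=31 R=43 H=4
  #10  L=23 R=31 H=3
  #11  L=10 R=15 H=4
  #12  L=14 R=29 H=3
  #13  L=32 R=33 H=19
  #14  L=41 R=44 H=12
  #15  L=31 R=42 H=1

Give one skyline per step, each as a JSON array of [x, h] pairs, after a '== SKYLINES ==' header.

== SKYLINES ==
[[41,19],[46,0]]
[[26,19],[38,0],[41,19],[46,0]]
[[15,13],[17,0],[26,19],[38,0],[41,19],[46,0]]
[[15,13],[17,0],[26,19],[38,0],[41,19],[46,0]]
[[15,13],[17,0],[26,19],[38,0],[41,19],[46,0]]
[[15,13],[17,0],[26,19],[38,0],[41,19],[46,14],[48,0]]
[[15,13],[17,0],[26,19],[38,0],[41,19],[46,14],[48,0]]
[[15,13],[17,0],[26,19],[38,0],[41,19],[46,14],[48,0]]
[[15,13],[17,0],[26,19],[38,4],[41,19],[46,14],[48,0]]
[[15,13],[17,0],[23,3],[26,19],[38,4],[41,19],[46,14],[48,0]]
[[10,4],[15,13],[17,0],[23,3],[26,19],[38,4],[41,19],[46,14],[48,0]]
[[10,4],[15,13],[17,3],[26,19],[38,4],[41,19],[46,14],[48,0]]
[[10,4],[15,13],[17,3],[26,19],[38,4],[41,19],[46,14],[48,0]]
[[10,4],[15,13],[17,3],[26,19],[38,4],[41,19],[46,14],[48,0]]
[[10,4],[15,13],[17,3],[26,19],[38,4],[41,19],[46,14],[48,0]]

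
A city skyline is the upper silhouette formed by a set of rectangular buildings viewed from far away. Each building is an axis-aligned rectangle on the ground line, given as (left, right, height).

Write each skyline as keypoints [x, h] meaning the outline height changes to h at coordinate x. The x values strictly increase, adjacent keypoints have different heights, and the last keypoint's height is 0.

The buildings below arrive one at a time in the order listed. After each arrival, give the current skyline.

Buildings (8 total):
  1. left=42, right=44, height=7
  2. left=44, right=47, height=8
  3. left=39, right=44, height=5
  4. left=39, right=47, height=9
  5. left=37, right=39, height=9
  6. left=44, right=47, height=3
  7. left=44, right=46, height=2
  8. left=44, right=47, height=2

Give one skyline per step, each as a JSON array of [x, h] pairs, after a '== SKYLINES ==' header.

== SKYLINES ==
[[42,7],[44,0]]
[[42,7],[44,8],[47,0]]
[[39,5],[42,7],[44,8],[47,0]]
[[39,9],[47,0]]
[[37,9],[47,0]]
[[37,9],[47,0]]
[[37,9],[47,0]]
[[37,9],[47,0]]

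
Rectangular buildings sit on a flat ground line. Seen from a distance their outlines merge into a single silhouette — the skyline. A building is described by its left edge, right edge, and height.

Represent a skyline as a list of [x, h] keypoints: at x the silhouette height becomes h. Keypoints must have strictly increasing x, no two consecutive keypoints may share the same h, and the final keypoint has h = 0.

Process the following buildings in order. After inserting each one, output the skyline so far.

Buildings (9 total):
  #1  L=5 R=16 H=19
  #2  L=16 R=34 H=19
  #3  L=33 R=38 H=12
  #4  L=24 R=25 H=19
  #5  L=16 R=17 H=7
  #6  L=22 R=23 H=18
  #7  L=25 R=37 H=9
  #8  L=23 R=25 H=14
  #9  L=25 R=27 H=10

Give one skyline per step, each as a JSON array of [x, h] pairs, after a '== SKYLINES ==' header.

== SKYLINES ==
[[5,19],[16,0]]
[[5,19],[34,0]]
[[5,19],[34,12],[38,0]]
[[5,19],[34,12],[38,0]]
[[5,19],[34,12],[38,0]]
[[5,19],[34,12],[38,0]]
[[5,19],[34,12],[38,0]]
[[5,19],[34,12],[38,0]]
[[5,19],[34,12],[38,0]]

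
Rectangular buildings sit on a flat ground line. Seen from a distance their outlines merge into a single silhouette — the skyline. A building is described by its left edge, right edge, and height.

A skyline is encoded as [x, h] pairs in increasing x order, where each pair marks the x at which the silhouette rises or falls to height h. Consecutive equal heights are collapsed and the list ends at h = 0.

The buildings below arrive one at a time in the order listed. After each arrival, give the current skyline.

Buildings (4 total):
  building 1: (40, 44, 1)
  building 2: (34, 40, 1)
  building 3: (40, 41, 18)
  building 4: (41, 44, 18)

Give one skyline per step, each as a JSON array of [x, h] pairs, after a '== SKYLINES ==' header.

== SKYLINES ==
[[40,1],[44,0]]
[[34,1],[44,0]]
[[34,1],[40,18],[41,1],[44,0]]
[[34,1],[40,18],[44,0]]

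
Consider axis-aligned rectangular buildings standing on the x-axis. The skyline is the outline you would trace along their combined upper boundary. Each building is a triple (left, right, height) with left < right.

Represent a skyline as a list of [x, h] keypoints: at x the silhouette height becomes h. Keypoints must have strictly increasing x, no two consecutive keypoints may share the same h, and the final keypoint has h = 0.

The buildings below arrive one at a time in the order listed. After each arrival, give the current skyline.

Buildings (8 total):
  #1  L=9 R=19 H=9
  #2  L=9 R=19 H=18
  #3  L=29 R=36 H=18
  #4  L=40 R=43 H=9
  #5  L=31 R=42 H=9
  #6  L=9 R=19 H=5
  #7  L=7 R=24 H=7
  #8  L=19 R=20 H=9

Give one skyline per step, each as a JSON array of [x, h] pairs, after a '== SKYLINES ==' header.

== SKYLINES ==
[[9,9],[19,0]]
[[9,18],[19,0]]
[[9,18],[19,0],[29,18],[36,0]]
[[9,18],[19,0],[29,18],[36,0],[40,9],[43,0]]
[[9,18],[19,0],[29,18],[36,9],[43,0]]
[[9,18],[19,0],[29,18],[36,9],[43,0]]
[[7,7],[9,18],[19,7],[24,0],[29,18],[36,9],[43,0]]
[[7,7],[9,18],[19,9],[20,7],[24,0],[29,18],[36,9],[43,0]]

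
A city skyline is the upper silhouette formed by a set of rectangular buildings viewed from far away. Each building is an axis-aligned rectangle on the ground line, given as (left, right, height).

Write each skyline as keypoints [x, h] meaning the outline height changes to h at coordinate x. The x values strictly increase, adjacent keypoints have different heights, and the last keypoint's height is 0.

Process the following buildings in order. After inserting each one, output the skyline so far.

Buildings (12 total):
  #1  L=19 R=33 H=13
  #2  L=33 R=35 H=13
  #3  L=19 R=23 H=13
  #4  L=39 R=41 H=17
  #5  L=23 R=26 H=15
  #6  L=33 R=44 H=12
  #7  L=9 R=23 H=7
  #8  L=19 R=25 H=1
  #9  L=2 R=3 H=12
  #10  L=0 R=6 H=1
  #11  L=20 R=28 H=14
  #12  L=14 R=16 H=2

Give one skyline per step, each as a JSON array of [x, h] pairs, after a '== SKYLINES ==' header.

== SKYLINES ==
[[19,13],[33,0]]
[[19,13],[35,0]]
[[19,13],[35,0]]
[[19,13],[35,0],[39,17],[41,0]]
[[19,13],[23,15],[26,13],[35,0],[39,17],[41,0]]
[[19,13],[23,15],[26,13],[35,12],[39,17],[41,12],[44,0]]
[[9,7],[19,13],[23,15],[26,13],[35,12],[39,17],[41,12],[44,0]]
[[9,7],[19,13],[23,15],[26,13],[35,12],[39,17],[41,12],[44,0]]
[[2,12],[3,0],[9,7],[19,13],[23,15],[26,13],[35,12],[39,17],[41,12],[44,0]]
[[0,1],[2,12],[3,1],[6,0],[9,7],[19,13],[23,15],[26,13],[35,12],[39,17],[41,12],[44,0]]
[[0,1],[2,12],[3,1],[6,0],[9,7],[19,13],[20,14],[23,15],[26,14],[28,13],[35,12],[39,17],[41,12],[44,0]]
[[0,1],[2,12],[3,1],[6,0],[9,7],[19,13],[20,14],[23,15],[26,14],[28,13],[35,12],[39,17],[41,12],[44,0]]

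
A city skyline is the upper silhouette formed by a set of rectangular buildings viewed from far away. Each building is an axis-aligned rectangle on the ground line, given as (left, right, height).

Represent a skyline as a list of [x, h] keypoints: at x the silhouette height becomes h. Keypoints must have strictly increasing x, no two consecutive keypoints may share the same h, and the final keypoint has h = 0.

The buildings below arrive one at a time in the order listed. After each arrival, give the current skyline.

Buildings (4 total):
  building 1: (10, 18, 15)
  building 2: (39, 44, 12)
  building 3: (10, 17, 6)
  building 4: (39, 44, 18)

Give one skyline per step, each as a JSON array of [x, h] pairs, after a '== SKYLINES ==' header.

== SKYLINES ==
[[10,15],[18,0]]
[[10,15],[18,0],[39,12],[44,0]]
[[10,15],[18,0],[39,12],[44,0]]
[[10,15],[18,0],[39,18],[44,0]]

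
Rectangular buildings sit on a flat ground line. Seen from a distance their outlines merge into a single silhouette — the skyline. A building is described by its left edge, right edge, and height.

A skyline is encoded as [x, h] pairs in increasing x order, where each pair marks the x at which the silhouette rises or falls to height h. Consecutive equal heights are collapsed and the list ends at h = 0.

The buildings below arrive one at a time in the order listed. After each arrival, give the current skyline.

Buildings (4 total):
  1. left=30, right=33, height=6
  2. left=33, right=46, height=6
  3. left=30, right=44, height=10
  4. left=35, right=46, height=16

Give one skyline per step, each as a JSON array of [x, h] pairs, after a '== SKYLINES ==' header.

== SKYLINES ==
[[30,6],[33,0]]
[[30,6],[46,0]]
[[30,10],[44,6],[46,0]]
[[30,10],[35,16],[46,0]]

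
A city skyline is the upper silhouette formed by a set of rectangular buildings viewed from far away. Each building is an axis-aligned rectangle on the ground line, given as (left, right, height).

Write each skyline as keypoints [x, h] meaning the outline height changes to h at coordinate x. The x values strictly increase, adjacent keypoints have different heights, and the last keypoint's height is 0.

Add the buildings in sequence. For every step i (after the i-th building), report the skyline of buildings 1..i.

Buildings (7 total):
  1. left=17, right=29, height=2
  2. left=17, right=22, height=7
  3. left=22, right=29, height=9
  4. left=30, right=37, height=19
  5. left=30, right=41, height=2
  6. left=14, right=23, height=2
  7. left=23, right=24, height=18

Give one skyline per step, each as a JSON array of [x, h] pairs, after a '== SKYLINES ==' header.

== SKYLINES ==
[[17,2],[29,0]]
[[17,7],[22,2],[29,0]]
[[17,7],[22,9],[29,0]]
[[17,7],[22,9],[29,0],[30,19],[37,0]]
[[17,7],[22,9],[29,0],[30,19],[37,2],[41,0]]
[[14,2],[17,7],[22,9],[29,0],[30,19],[37,2],[41,0]]
[[14,2],[17,7],[22,9],[23,18],[24,9],[29,0],[30,19],[37,2],[41,0]]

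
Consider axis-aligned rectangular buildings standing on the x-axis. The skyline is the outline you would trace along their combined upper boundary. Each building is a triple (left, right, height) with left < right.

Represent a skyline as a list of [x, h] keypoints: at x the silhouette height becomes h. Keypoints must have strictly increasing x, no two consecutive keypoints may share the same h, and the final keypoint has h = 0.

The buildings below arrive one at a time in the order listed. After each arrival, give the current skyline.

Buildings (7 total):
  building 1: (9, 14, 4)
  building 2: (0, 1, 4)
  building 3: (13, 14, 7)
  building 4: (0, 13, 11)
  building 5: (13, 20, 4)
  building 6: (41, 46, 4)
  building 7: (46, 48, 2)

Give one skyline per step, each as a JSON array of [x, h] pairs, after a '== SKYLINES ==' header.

== SKYLINES ==
[[9,4],[14,0]]
[[0,4],[1,0],[9,4],[14,0]]
[[0,4],[1,0],[9,4],[13,7],[14,0]]
[[0,11],[13,7],[14,0]]
[[0,11],[13,7],[14,4],[20,0]]
[[0,11],[13,7],[14,4],[20,0],[41,4],[46,0]]
[[0,11],[13,7],[14,4],[20,0],[41,4],[46,2],[48,0]]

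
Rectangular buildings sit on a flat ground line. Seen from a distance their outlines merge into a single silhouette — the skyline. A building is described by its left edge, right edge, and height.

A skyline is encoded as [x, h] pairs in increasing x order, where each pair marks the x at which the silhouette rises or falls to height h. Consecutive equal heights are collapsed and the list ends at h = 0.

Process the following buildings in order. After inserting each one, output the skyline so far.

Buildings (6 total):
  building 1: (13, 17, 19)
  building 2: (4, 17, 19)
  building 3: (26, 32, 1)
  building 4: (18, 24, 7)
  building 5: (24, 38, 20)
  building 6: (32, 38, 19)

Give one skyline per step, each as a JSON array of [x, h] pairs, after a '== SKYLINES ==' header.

== SKYLINES ==
[[13,19],[17,0]]
[[4,19],[17,0]]
[[4,19],[17,0],[26,1],[32,0]]
[[4,19],[17,0],[18,7],[24,0],[26,1],[32,0]]
[[4,19],[17,0],[18,7],[24,20],[38,0]]
[[4,19],[17,0],[18,7],[24,20],[38,0]]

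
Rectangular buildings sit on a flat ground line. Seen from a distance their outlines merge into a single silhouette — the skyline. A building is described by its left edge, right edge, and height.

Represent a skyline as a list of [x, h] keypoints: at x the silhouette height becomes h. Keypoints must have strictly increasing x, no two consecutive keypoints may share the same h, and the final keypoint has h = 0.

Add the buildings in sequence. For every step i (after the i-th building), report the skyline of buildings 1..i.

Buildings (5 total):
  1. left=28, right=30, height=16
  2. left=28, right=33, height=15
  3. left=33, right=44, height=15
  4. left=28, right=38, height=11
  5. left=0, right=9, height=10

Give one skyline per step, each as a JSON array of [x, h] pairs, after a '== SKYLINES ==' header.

== SKYLINES ==
[[28,16],[30,0]]
[[28,16],[30,15],[33,0]]
[[28,16],[30,15],[44,0]]
[[28,16],[30,15],[44,0]]
[[0,10],[9,0],[28,16],[30,15],[44,0]]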